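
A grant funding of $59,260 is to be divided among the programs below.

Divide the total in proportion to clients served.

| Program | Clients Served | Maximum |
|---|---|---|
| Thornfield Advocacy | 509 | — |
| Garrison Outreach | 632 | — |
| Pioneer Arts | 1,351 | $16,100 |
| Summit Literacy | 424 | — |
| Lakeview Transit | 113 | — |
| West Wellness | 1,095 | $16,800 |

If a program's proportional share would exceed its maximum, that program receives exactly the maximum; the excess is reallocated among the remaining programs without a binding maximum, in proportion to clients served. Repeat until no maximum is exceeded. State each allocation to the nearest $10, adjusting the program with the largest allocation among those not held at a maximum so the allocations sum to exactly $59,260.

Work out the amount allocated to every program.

Sum of clients served: 4,124.
Proportional shares (ignoring caps): Thornfield Advocacy 7,314.10; Garrison Outreach 9,081.55; Pioneer Arts 19,413.25; Summit Literacy 6,092.69; Lakeview Transit 1,623.76; West Wellness 15,734.65.
Cap binds for Pioneer Arts ($16,100); residual $43,160 reallocated over remaining clients served 2,773.
Cap binds for West Wellness ($16,800); residual $26,360 reallocated over remaining clients served 1,678.
Redistributed shares: Thornfield Advocacy 7,995.97 → $8,000; Garrison Outreach 9,928.20 → $9,930; Summit Literacy 6,660.69 → $6,660; Lakeview Transit 1,775.14 → $1,780.
Rounding difference −$10 applied to Garrison Outreach → $9,920.

Thornfield Advocacy: $8,000 | Garrison Outreach: $9,920 | Pioneer Arts: $16,100 | Summit Literacy: $6,660 | Lakeview Transit: $1,780 | West Wellness: $16,800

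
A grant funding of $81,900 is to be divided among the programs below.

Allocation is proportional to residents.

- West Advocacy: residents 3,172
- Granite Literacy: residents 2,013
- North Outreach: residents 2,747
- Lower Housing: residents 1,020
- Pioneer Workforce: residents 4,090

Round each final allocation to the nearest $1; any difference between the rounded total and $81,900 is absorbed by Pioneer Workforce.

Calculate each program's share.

Combined residents = 13,042.
Unrounded shares: West Advocacy 3,172/13,042 × $81,900 = 19,919.25; Granite Literacy 2,013/13,042 × $81,900 = 12,641.06; North Outreach 2,747/13,042 × $81,900 = 17,250.37; Lower Housing 1,020/13,042 × $81,900 = 6,405.31; Pioneer Workforce 4,090/13,042 × $81,900 = 25,684.02.
Rounded to nearest $1: West Advocacy $19,919; Granite Literacy $12,641; North Outreach $17,250; Lower Housing $6,405; Pioneer Workforce $25,684. Sum = $81,899.
Difference $81,900 − $81,899 = +$1 applied to Pioneer Workforce: Pioneer Workforce becomes $25,685.

West Advocacy: $19,919 | Granite Literacy: $12,641 | North Outreach: $17,250 | Lower Housing: $6,405 | Pioneer Workforce: $25,685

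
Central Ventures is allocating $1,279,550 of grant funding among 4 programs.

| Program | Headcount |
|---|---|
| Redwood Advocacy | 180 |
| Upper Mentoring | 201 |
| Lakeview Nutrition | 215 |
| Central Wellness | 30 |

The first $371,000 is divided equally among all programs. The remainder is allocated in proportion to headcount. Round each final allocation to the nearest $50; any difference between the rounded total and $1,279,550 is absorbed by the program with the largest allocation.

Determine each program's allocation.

Redwood Advocacy: $354,000; Upper Mentoring: $384,450; Lakeview Nutrition: $404,800; Central Wellness: $136,300

$371,000 shared equally gives $92,750 per program.
Remainder $908,550 by headcount (total 626): Redwood Advocacy 261,244.41 → $261,250; Upper Mentoring 291,722.92 → $291,700; Lakeview Nutrition 312,041.93 → $312,050; Central Wellness 43,540.73 → $43,550.
Totals: Redwood Advocacy $92,750 + $261,250 = $354,000; Upper Mentoring $92,750 + $291,700 = $384,450; Lakeview Nutrition $92,750 + $312,050 = $404,800; Central Wellness $92,750 + $43,550 = $136,300.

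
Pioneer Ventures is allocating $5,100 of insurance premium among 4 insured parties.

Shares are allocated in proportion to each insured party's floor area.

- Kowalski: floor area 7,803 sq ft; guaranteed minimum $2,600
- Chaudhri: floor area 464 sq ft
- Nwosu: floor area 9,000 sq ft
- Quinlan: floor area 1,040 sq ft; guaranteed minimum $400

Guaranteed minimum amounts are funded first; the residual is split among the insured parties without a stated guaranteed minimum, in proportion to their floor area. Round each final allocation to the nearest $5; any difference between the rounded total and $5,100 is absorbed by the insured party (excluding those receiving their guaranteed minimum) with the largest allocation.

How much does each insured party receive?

Guaranteed amounts: Kowalski $2,600; Quinlan $400. Remaining pool $2,100.
Remaining pool split over remaining floor area 9,464: Chaudhri 102.96 → $105; Nwosu 1,997.04 → $1,995.

Kowalski: $2,600; Chaudhri: $105; Nwosu: $1,995; Quinlan: $400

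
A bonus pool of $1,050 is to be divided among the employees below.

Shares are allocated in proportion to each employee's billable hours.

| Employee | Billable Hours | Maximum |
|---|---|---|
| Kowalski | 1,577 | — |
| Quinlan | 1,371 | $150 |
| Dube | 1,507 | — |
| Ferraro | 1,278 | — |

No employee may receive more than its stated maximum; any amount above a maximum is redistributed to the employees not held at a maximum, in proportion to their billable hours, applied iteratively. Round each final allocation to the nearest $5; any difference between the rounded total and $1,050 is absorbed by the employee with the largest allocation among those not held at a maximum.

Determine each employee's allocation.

Kowalski: $325; Quinlan: $150; Dube: $310; Ferraro: $265

Total billable hours = 5,733.
Proportional shares (ignoring caps): Kowalski 288.83; Quinlan 251.10; Dube 276.01; Ferraro 234.07.
Held at cap: Quinlan ($150); balance $900 reallocated over remaining billable hours 4,362.
Redistributed shares: Kowalski 325.38 → $325; Dube 310.94 → $310; Ferraro 263.69 → $265.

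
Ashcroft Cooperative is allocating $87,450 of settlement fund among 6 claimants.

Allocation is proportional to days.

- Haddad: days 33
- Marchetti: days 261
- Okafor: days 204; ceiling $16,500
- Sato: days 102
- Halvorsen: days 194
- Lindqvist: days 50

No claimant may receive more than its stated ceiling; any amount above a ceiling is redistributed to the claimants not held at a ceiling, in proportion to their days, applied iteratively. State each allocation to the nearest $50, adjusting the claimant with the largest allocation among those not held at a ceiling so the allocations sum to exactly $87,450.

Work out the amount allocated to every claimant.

Haddad: $3,650 · Marchetti: $28,950 · Okafor: $16,500 · Sato: $11,300 · Halvorsen: $21,500 · Lindqvist: $5,550

Days total: 844.
Pro-rata shares before constraints: Haddad 3,419.25; Marchetti 27,043.19; Okafor 21,137.20; Sato 10,568.60; Halvorsen 20,101.07; Lindqvist 5,180.69.
Capped: Okafor ($16,500); remaining pool $70,950 reallocated over remaining days 640.
Redistributed shares: Haddad 3,658.36 → $3,650; Marchetti 28,934.30 → $28,950; Sato 11,307.66 → $11,300; Halvorsen 21,506.72 → $21,500; Lindqvist 5,542.97 → $5,550.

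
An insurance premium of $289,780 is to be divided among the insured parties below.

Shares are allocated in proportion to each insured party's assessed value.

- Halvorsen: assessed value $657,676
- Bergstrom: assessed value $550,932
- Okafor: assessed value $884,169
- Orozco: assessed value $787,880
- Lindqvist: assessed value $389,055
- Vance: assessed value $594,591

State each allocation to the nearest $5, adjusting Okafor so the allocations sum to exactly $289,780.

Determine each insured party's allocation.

Assessed value total: 3,864,303.
Raw shares: Halvorsen 657,676/3,864,303 × $289,780 = 49,318.43; Bergstrom 550,932/3,864,303 × $289,780 = 41,313.81; Okafor 884,169/3,864,303 × $289,780 = 66,302.90; Orozco 787,880/3,864,303 × $289,780 = 59,082.29; Lindqvist 389,055/3,864,303 × $289,780 = 29,174.82; Vance 594,591/3,864,303 × $289,780 = 44,587.75.
After rounding ($5): Halvorsen $49,320; Bergstrom $41,315; Okafor $66,305; Orozco $59,080; Lindqvist $29,175; Vance $44,590. Sum = $289,785.
Difference $289,780 − $289,785 = −$5 applied to Okafor: Okafor becomes $66,300.

Halvorsen: $49,320; Bergstrom: $41,315; Okafor: $66,300; Orozco: $59,080; Lindqvist: $29,175; Vance: $44,590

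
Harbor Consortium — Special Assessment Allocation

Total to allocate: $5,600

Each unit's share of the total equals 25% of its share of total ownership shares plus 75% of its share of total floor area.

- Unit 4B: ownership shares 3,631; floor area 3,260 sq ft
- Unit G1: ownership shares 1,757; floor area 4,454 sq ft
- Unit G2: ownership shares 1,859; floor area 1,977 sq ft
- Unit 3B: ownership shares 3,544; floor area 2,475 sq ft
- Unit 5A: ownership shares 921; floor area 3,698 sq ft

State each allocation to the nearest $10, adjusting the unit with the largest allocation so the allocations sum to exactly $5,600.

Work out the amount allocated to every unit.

Totals — ownership shares 11,712, floor area 15,864.
Combined weights (25% ownership shares + 75% floor area): Unit 4B 0.2316; Unit G1 0.2481; Unit G2 0.1331; Unit 3B 0.1927; Unit 5A 0.1945.
Raw shares: Unit 4B 1,297.12; Unit G1 1,389.22; Unit G2 745.63; Unit 3B 1,078.89; Unit 5A 1,089.14.
Rounded to nearest $10: Unit 4B $1,300; Unit G1 $1,390; Unit G2 $750; Unit 3B $1,080; Unit 5A $1,090. Sum = $5,610.
Difference $5,600 − $5,610 = −$10 applied to largest allocation (Unit G1): Unit G1 becomes $1,380.

Unit 4B: $1,300 | Unit G1: $1,380 | Unit G2: $750 | Unit 3B: $1,080 | Unit 5A: $1,090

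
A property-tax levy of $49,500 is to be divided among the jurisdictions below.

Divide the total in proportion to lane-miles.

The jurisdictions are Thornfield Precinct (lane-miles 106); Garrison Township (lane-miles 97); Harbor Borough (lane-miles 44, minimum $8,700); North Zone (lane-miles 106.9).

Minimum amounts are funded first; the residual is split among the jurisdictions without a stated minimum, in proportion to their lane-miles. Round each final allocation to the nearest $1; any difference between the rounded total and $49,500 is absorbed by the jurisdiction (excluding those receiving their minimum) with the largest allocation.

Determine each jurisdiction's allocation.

Minimums first: Harbor Borough $8,700. Residual $40,800.
Residual split over remaining lane-miles 309.9: Thornfield Precinct 13,955.47 → $13,955; Garrison Township 12,770.57 → $12,771; North Zone 14,073.96 → $14,074.

Thornfield Precinct: $13,955; Garrison Township: $12,771; Harbor Borough: $8,700; North Zone: $14,074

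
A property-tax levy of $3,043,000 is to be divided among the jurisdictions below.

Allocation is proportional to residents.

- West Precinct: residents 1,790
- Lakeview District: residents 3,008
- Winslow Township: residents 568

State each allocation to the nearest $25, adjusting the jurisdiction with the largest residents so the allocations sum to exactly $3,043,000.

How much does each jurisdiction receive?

West Precinct: $1,015,100; Lakeview District: $1,705,800; Winslow Township: $322,100

Residents total: 1,790 + 3,008 + 568 = 5,366.
Unrounded shares: West Precinct 1,015,089.45; Lakeview District 1,705,803.95; Winslow Township 322,106.60.
After rounding ($25): West Precinct $1,015,100; Lakeview District $1,705,800; Winslow Township $322,100. Sum = $3,043,000.
No rounding difference to absorb.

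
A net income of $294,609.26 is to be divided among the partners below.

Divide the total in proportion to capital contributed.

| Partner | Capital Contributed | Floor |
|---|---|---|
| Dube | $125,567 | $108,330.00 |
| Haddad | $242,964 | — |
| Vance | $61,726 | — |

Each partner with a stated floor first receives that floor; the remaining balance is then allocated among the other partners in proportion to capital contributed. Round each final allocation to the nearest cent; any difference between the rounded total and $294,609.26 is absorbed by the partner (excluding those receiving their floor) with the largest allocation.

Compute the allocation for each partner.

Dube: $108,330.00; Haddad: $148,541.65; Vance: $37,737.61

Guaranteed amounts: Dube $108,330.00. Residual $186,279.26.
Residual split over remaining capital contributed 304,690: Haddad 148,541.6460 → $148,541.65; Vance 37,737.6140 → $37,737.61.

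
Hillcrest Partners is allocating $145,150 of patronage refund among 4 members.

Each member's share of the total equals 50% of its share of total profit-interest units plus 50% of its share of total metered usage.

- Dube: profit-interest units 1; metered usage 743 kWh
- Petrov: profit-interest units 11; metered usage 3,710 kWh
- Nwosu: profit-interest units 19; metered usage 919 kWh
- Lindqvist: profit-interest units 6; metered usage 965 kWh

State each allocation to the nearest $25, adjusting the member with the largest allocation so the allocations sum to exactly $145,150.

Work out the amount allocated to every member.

Totals — profit-interest units 37, metered usage 6,337.
Composite weights (50% profit-interest units + 50% metered usage): Dube 0.0721; Petrov 0.4414; Nwosu 0.3293; Lindqvist 0.1572.
Pro-rata amounts: Dube 10,470.75; Petrov 64,065.42; Nwosu 47,793.16; Lindqvist 22,820.66.
Rounded to nearest $25: Dube $10,475; Petrov $64,075; Nwosu $47,800; Lindqvist $22,825. Sum = $145,175.
Difference $145,150 − $145,175 = −$25 applied to largest allocation (Petrov): Petrov becomes $64,050.

Dube: $10,475 | Petrov: $64,050 | Nwosu: $47,800 | Lindqvist: $22,825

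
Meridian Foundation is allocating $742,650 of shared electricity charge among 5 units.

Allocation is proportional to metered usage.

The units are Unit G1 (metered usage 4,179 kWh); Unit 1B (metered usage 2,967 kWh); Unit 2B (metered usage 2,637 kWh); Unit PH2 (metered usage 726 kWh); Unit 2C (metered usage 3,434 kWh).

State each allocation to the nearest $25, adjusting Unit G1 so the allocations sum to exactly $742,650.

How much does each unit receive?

Total metered usage = 13,943.
Pro-rata amounts: Unit G1 4,179/13,943 × $742,650 = 222,587.27; Unit 1B 2,967/13,943 × $742,650 = 158,032.17; Unit 2B 2,637/13,943 × $742,650 = 140,455.29; Unit PH2 726/13,943 × $742,650 = 38,669.15; Unit 2C 3,434/13,943 × $742,650 = 182,906.12.
After rounding ($25): Unit G1 $222,575; Unit 1B $158,025; Unit 2B $140,450; Unit PH2 $38,675; Unit 2C $182,900. Sum = $742,625.
Difference $742,650 − $742,625 = +$25 applied to Unit G1: Unit G1 becomes $222,600.

Unit G1: $222,600; Unit 1B: $158,025; Unit 2B: $140,450; Unit PH2: $38,675; Unit 2C: $182,900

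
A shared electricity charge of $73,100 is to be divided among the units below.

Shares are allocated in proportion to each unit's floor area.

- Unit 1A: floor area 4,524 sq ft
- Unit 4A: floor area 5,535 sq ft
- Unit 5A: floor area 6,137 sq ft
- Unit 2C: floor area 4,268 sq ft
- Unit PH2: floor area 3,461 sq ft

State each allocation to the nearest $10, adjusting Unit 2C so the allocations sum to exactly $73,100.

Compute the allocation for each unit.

Combined floor area = 23,925.
Unrounded shares: Unit 1A 4,524/23,925 × $73,100 = 13,822.55; Unit 4A 5,535/23,925 × $73,100 = 16,911.54; Unit 5A 6,137/23,925 × $73,100 = 18,750.88; Unit 2C 4,268/23,925 × $73,100 = 13,040.37; Unit PH2 3,461/23,925 × $73,100 = 10,574.68.
Rounded to nearest $10: Unit 1A $13,820; Unit 4A $16,910; Unit 5A $18,750; Unit 2C $13,040; Unit PH2 $10,570. Sum = $73,090.
Difference $73,100 − $73,090 = +$10 applied to Unit 2C: Unit 2C becomes $13,050.

Unit 1A: $13,820 | Unit 4A: $16,910 | Unit 5A: $18,750 | Unit 2C: $13,050 | Unit PH2: $10,570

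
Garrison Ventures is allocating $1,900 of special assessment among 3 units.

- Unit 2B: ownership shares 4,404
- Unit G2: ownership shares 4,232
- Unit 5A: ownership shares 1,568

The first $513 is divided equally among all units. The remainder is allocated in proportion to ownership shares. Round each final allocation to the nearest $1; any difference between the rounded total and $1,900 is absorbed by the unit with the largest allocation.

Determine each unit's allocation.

First tranche $513 split equally: $171 each.
Remainder $1,387 by ownership shares (total 10,204): Unit 2B 598.62 → $599; Unit G2 575.24 → $575; Unit 5A 213.13 → $213.
Totals: Unit 2B $171 + $599 = $770; Unit G2 $171 + $575 = $746; Unit 5A $171 + $213 = $384.

Unit 2B: $770 | Unit G2: $746 | Unit 5A: $384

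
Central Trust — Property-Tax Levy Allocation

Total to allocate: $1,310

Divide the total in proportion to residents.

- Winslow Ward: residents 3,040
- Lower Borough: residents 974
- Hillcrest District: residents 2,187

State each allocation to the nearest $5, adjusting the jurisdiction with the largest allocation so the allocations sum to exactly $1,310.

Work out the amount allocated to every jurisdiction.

Combined residents = 6,201.
Pro-rata amounts: Winslow Ward 3,040/6,201 × $1,310 = 642.22; Lower Borough 974/6,201 × $1,310 = 205.76; Hillcrest District 2,187/6,201 × $1,310 = 462.02.
After rounding ($5): Winslow Ward $640; Lower Borough $205; Hillcrest District $460. Sum = $1,305.
Difference $1,310 − $1,305 = +$5 applied to largest allocation (Winslow Ward): Winslow Ward becomes $645.

Winslow Ward: $645; Lower Borough: $205; Hillcrest District: $460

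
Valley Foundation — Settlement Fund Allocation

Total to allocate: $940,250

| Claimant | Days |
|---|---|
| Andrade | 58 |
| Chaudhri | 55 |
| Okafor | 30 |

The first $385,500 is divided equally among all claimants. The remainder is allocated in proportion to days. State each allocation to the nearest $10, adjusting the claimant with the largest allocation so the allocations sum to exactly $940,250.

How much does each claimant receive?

Andrade: $353,500 · Chaudhri: $341,870 · Okafor: $244,880

Equal tier: $385,500 ÷ 3 = $128,500 apiece.
Remainder $554,750 by days (total 143): Andrade 225,003.50 → $225,000; Chaudhri 213,365.38 → $213,370; Okafor 116,381.12 → $116,380.
Totals: Andrade $128,500 + $225,000 = $353,500; Chaudhri $128,500 + $213,370 = $341,870; Okafor $128,500 + $116,380 = $244,880.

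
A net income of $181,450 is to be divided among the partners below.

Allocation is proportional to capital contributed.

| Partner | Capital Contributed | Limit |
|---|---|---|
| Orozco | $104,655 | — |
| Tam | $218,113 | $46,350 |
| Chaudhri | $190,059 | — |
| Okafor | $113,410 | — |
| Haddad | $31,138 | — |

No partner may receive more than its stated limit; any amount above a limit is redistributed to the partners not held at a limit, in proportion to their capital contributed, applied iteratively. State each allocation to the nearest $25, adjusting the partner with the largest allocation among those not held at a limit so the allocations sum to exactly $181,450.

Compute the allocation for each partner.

Orozco: $32,200 | Tam: $46,350 | Chaudhri: $58,450 | Okafor: $34,875 | Haddad: $9,575

Capital contributed total: 657,375.
Pro-rata shares before constraints: Orozco 28,887.09; Tam 60,204.00; Chaudhri 52,460.48; Okafor 31,303.66; Haddad 8,594.77.
Cap binds for Tam ($46,350); balance $135,100 reallocated over remaining capital contributed 439,262.
Remaining shares: Orozco 32,187.83 → $32,200; Chaudhri 58,454.80 → $58,450; Okafor 34,880.53 → $34,875; Haddad 9,576.84 → $9,575.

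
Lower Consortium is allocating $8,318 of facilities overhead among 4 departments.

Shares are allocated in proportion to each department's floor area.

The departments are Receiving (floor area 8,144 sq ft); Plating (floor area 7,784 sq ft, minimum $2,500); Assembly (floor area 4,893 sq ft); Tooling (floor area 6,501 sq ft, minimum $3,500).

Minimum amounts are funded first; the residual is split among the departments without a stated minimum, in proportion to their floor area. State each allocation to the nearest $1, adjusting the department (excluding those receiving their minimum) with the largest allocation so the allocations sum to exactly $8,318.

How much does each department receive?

Minimums first: Plating $2,500; Tooling $3,500. Balance $2,318.
Balance split over remaining floor area 13,037: Receiving 1,448.02 → $1,448; Assembly 869.98 → $870.

Receiving: $1,448 · Plating: $2,500 · Assembly: $870 · Tooling: $3,500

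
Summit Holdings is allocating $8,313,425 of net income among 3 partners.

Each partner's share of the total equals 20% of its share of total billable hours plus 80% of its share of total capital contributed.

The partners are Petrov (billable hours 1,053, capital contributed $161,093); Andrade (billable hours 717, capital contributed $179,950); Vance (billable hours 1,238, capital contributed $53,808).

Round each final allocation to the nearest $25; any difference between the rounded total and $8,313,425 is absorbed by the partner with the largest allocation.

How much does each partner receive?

Totals — billable hours 3,008, capital contributed 394,851.
Composite weights (20% billable hours + 80% capital contributed): Petrov 0.3964; Andrade 0.4123; Vance 0.1913.
Raw shares: Petrov 3,295,447.66; Andrade 3,427,343.29; Vance 1,590,634.05.
After rounding ($25): Petrov $3,295,450; Andrade $3,427,350; Vance $1,590,625. Sum = $8,313,425.
No rounding difference to absorb.

Petrov: $3,295,450 · Andrade: $3,427,350 · Vance: $1,590,625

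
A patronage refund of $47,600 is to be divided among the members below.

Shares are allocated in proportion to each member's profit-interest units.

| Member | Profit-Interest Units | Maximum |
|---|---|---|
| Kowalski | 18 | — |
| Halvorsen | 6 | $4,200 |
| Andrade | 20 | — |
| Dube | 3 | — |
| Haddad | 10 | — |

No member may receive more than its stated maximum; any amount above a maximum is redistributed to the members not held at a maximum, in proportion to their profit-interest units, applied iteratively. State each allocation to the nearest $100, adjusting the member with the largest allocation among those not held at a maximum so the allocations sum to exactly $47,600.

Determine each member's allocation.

Combined profit-interest units = 57.
Unconstrained shares: Kowalski 15,031.58; Halvorsen 5,010.53; Andrade 16,701.75; Dube 2,505.26; Haddad 8,350.88.
Capped: Halvorsen ($4,200); balance $43,400 reallocated over remaining profit-interest units 51.
Shares after redistribution: Kowalski 15,317.65 → $15,300; Andrade 17,019.61 → $17,000; Dube 2,552.94 → $2,600; Haddad 8,509.80 → $8,500.

Kowalski: $15,300 · Halvorsen: $4,200 · Andrade: $17,000 · Dube: $2,600 · Haddad: $8,500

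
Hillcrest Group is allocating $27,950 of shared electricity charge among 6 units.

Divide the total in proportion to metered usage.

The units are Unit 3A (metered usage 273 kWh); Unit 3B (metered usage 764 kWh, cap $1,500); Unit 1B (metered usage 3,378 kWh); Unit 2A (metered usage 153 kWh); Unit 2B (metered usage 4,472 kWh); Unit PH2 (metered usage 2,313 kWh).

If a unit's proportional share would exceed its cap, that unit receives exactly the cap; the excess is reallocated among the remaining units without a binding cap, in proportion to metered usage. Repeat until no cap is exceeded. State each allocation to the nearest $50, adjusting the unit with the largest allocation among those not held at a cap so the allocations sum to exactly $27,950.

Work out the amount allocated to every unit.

Total metered usage = 11,353.
Proportional shares (ignoring caps): Unit 3A 672.10; Unit 3B 1,880.89; Unit 1B 8,316.31; Unit 2A 376.67; Unit 2B 11,009.64; Unit PH2 5,694.38.
Capped: Unit 3B ($1,500); residual $26,450 reallocated over remaining metered usage 10,589.
Redistributed shares: Unit 3A 681.92 → $700; Unit 1B 8,437.82 → $8,450; Unit 2A 382.17 → $400; Unit 2B 11,170.50 → $11,150; Unit PH2 5,777.59 → $5,800.
Rounding difference −$50 applied to Unit 2B → $11,100.

Unit 3A: $700 · Unit 3B: $1,500 · Unit 1B: $8,450 · Unit 2A: $400 · Unit 2B: $11,100 · Unit PH2: $5,800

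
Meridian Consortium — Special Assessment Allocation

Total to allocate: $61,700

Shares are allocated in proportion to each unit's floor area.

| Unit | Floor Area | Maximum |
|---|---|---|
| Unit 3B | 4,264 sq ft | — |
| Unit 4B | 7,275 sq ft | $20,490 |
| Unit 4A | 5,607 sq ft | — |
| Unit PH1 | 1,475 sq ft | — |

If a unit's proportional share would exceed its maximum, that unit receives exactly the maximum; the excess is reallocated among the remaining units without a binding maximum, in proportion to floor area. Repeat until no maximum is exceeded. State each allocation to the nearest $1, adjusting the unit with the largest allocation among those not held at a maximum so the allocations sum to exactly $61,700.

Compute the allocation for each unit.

Unit 3B: $15,487; Unit 4B: $20,490; Unit 4A: $20,366; Unit PH1: $5,357

Total floor area = 18,621.
Pro-rata shares before constraints: Unit 3B 14,128.61; Unit 4B 24,105.45; Unit 4A 18,578.59; Unit PH1 4,887.36.
Held at cap: Unit 4B ($20,490); remaining pool $41,210 reallocated over remaining floor area 11,346.
Shares after redistribution: Unit 3B 15,487.35 → $15,487; Unit 4A 20,365.28 → $20,365; Unit PH1 5,357.37 → $5,357.
Rounding difference +$1 applied to Unit 4A → $20,366.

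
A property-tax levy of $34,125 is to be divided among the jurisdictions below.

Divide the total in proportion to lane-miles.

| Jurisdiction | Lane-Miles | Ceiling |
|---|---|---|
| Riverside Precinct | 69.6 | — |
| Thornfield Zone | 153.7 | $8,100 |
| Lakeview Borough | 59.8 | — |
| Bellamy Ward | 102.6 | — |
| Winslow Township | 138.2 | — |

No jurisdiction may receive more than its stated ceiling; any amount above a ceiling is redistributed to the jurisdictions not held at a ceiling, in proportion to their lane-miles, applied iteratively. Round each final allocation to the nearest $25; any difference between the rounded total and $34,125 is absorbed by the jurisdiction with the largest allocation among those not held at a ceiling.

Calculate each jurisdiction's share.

Total lane-miles = 523.9.
Proportional shares (ignoring caps): Riverside Precinct 4,533.50; Thornfield Zone 10,011.48; Lakeview Borough 3,895.16; Bellamy Ward 6,683.00; Winslow Township 9,001.86.
Held at cap: Thornfield Zone ($8,100); remaining pool $26,025 reallocated over remaining lane-miles 370.2.
Shares after redistribution: Riverside Precinct 4,892.87 → $4,900; Lakeview Borough 4,203.93 → $4,200; Bellamy Ward 7,212.76 → $7,225; Winslow Township 9,715.44 → $9,725.
Rounding difference −$25 applied to Winslow Township → $9,700.

Riverside Precinct: $4,900 · Thornfield Zone: $8,100 · Lakeview Borough: $4,200 · Bellamy Ward: $7,225 · Winslow Township: $9,700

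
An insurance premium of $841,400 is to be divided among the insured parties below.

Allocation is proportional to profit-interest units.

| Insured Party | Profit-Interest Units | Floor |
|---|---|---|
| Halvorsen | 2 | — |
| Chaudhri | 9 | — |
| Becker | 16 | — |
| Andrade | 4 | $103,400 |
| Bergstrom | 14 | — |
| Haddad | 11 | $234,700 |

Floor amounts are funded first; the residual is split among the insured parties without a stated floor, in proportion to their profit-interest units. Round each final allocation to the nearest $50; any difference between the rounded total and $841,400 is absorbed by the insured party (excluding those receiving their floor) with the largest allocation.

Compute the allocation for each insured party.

Halvorsen: $24,550 | Chaudhri: $110,500 | Becker: $196,400 | Andrade: $103,400 | Bergstrom: $171,850 | Haddad: $234,700

Fund the minimums — Andrade $103,400; Haddad $234,700. Balance $503,300.
Balance split over remaining profit-interest units 41: Halvorsen 24,551.22 → $24,550; Chaudhri 110,480.49 → $110,500; Becker 196,409.76 → $196,400; Bergstrom 171,858.54 → $171,850.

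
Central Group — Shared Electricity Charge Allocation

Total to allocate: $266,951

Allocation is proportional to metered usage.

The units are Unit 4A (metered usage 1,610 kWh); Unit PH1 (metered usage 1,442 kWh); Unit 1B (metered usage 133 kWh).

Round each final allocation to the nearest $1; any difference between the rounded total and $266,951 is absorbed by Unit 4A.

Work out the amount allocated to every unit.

Combined metered usage = 3,185.
Unrounded shares: Unit 4A 1,610/3,185 × $266,951 = 134,942.26; Unit PH1 1,442/3,185 × $266,951 = 120,861.33; Unit 1B 133/3,185 × $266,951 = 11,147.40.
After rounding ($1): Unit 4A $134,942; Unit PH1 $120,861; Unit 1B $11,147. Sum = $266,950.
Difference $266,951 − $266,950 = +$1 applied to Unit 4A: Unit 4A becomes $134,943.

Unit 4A: $134,943; Unit PH1: $120,861; Unit 1B: $11,147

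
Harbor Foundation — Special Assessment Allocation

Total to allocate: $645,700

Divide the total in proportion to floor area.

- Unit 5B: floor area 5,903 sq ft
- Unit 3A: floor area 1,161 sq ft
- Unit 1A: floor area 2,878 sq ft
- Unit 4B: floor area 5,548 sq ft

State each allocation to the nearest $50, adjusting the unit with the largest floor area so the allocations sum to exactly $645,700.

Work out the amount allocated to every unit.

Unit 5B: $246,100; Unit 3A: $48,400; Unit 1A: $119,950; Unit 4B: $231,250

Floor area total: 5,903 + 1,161 + 2,878 + 5,548 = 15,490.
Unrounded shares: Unit 5B 246,066.31; Unit 3A 48,396.24; Unit 1A 119,969.31; Unit 4B 231,268.15.
After rounding ($50): Unit 5B $246,050; Unit 3A $48,400; Unit 1A $119,950; Unit 4B $231,250. Sum = $645,650.
Difference $645,700 − $645,650 = +$50 applied to largest floor area (Unit 5B): Unit 5B becomes $246,100.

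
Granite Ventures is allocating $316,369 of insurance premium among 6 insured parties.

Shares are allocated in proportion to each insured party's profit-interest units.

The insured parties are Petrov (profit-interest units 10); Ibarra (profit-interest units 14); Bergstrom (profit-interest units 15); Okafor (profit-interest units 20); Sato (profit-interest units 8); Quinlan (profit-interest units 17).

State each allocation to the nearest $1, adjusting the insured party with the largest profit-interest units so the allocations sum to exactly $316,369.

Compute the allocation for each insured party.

Petrov: $37,663; Ibarra: $52,728; Bergstrom: $56,494; Okafor: $75,327; Sato: $30,130; Quinlan: $64,027

Combined profit-interest units = 84.
Pro-rata amounts: Petrov 10/84 × $316,369 = 37,662.98; Ibarra 14/84 × $316,369 = 52,728.17; Bergstrom 15/84 × $316,369 = 56,494.46; Okafor 20/84 × $316,369 = 75,325.95; Sato 8/84 × $316,369 = 30,130.38; Quinlan 17/84 × $316,369 = 64,027.06.
At nearest $1: Petrov $37,663; Ibarra $52,728; Bergstrom $56,494; Okafor $75,326; Sato $30,130; Quinlan $64,027. Sum = $316,368.
Difference $316,369 − $316,368 = +$1 applied to largest profit-interest units (Okafor): Okafor becomes $75,327.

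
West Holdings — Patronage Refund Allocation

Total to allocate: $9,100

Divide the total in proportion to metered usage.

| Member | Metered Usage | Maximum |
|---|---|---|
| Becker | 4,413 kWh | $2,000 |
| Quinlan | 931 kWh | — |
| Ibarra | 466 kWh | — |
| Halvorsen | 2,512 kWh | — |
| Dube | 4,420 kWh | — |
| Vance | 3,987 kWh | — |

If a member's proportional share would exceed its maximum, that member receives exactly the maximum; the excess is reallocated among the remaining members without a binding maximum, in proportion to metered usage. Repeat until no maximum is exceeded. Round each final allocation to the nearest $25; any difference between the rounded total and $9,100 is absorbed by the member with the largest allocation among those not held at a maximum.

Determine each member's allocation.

Becker: $2,000 · Quinlan: $525 · Ibarra: $275 · Halvorsen: $1,450 · Dube: $2,550 · Vance: $2,300

Metered usage total: 16,729.
Unconstrained shares: Becker 2,400.52; Quinlan 506.43; Ibarra 253.49; Halvorsen 1,366.44; Dube 2,404.33; Vance 2,168.79.
Held at cap: Becker ($2,000); residual $7,100 reallocated over remaining metered usage 12,316.
Shares after redistribution: Quinlan 536.71 → $525; Ibarra 268.64 → $275; Halvorsen 1,448.13 → $1,450; Dube 2,548.07 → $2,550; Vance 2,298.45 → $2,300.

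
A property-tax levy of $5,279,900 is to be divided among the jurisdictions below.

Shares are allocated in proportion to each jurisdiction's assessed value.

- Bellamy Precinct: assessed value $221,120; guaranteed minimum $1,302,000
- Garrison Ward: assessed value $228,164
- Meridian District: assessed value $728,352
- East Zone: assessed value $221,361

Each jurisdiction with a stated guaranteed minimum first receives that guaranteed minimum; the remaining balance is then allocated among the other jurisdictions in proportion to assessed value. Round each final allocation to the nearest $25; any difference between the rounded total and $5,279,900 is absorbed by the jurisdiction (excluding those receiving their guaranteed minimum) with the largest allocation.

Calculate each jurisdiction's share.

Bellamy Precinct: $1,302,000 · Garrison Ward: $770,550 · Meridian District: $2,459,775 · East Zone: $747,575

Guaranteed amounts: Bellamy Precinct $1,302,000. Residual $3,977,900.
Residual split over remaining assessed value 1,177,877: Garrison Ward 770,550.38 → $770,550; Meridian District 2,459,774.17 → $2,459,775; East Zone 747,575.44 → $747,575.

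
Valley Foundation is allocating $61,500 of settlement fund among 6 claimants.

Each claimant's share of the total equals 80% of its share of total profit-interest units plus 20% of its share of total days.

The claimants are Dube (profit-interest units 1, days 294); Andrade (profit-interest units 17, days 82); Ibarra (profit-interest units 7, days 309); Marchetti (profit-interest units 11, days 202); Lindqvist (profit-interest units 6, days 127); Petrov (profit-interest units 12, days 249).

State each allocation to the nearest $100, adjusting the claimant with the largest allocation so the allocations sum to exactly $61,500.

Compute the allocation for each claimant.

Dube: $3,800 · Andrade: $16,200 · Ibarra: $9,400 · Marchetti: $12,000 · Lindqvist: $6,700 · Petrov: $13,400

Profit-interest units total 54; days total 1,263.
Blended shares (80% profit-interest units + 20% days): Dube 0.0614; Andrade 0.2648; Ibarra 0.1526; Marchetti 0.1950; Lindqvist 0.1090; Petrov 0.2172.
Pro-rata amounts: Dube 3,774.29; Andrade 16,287.46; Ibarra 9,387.04; Marchetti 11,989.44; Lindqvist 6,703.48; Petrov 13,358.27.
After rounding ($100): Dube $3,800; Andrade $16,300; Ibarra $9,400; Marchetti $12,000; Lindqvist $6,700; Petrov $13,400. Sum = $61,600.
Difference $61,500 − $61,600 = −$100 applied to largest allocation (Andrade): Andrade becomes $16,200.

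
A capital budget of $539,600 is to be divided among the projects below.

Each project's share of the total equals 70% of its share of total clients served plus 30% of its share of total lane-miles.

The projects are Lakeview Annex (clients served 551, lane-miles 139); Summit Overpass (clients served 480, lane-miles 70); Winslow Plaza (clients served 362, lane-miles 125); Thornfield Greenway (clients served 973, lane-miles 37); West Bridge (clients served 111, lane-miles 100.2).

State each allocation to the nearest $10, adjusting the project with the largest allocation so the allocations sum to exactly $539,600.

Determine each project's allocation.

Lakeview Annex: $131,780 | Summit Overpass: $97,240 | Winslow Plaza: $98,150 | Thornfield Greenway: $161,080 | West Bridge: $51,350

Totals — clients served 2,477, lane-miles 471.2.
Combined weights (70% clients served + 30% lane-miles): Lakeview Annex 0.2442; Summit Overpass 0.1802; Winslow Plaza 0.1819; Thornfield Greenway 0.2985; West Bridge 0.0952.
Pro-rata amounts: Lakeview Annex 131,775.72; Summit Overpass 97,244.03; Winslow Plaza 98,145.26; Thornfield Greenway 161,084.95; West Bridge 51,350.04.
At nearest $10: Lakeview Annex $131,780; Summit Overpass $97,240; Winslow Plaza $98,150; Thornfield Greenway $161,080; West Bridge $51,350. Sum = $539,600.
Sum already equals the total — no adjustment.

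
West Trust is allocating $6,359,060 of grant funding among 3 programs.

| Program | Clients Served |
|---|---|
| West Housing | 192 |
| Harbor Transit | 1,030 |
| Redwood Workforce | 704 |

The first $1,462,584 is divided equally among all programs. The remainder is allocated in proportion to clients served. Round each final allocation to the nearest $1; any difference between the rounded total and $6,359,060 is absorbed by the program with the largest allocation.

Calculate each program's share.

$1,462,584 shared equally gives $487,528 per program.
Remainder $4,896,476 by clients served (total 1,926): West Housing 488,122.22 → $488,122; Harbor Transit 2,618,572.32 → $2,618,572; Redwood Workforce 1,789,781.47 → $1,789,781.
Rounding difference +$1 on remainder applied to Harbor Transit.
Totals: West Housing $487,528 + $488,122 = $975,650; Harbor Transit $487,528 + $2,618,573 = $3,106,101; Redwood Workforce $487,528 + $1,789,781 = $2,277,309.

West Housing: $975,650 | Harbor Transit: $3,106,101 | Redwood Workforce: $2,277,309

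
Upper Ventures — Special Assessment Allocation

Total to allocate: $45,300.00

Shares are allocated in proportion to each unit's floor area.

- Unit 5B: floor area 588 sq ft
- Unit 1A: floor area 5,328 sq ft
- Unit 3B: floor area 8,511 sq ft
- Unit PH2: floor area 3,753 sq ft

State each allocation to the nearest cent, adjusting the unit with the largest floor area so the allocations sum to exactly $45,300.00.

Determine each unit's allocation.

Unit 5B: $1,465.15 | Unit 1A: $13,276.04 | Unit 3B: $21,207.28 | Unit PH2: $9,351.53

Sum of floor area: 588 + 5,328 + 8,511 + 3,753 = 18,180.
Pro-rata amounts: Unit 5B 1,465.1485; Unit 1A 13,276.0396; Unit 3B 21,207.2772; Unit PH2 9,351.5347.
Rounded to nearest cent: Unit 5B $1,465.15; Unit 1A $13,276.04; Unit 3B $21,207.28; Unit PH2 $9,351.53. Sum = $45,300.00.
Sum already equals the total — no adjustment.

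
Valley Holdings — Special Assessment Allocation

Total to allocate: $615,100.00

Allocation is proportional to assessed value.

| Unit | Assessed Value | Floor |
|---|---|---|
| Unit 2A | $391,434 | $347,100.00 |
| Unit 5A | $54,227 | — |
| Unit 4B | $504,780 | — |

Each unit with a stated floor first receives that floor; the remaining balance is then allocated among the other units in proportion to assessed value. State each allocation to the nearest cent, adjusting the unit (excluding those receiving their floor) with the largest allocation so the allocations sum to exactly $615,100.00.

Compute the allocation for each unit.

Minimums first: Unit 2A $347,100.00. Residual $268,000.00.
Residual split over remaining assessed value 559,007: Unit 5A 25,997.5922 → $25,997.59; Unit 4B 242,002.4078 → $242,002.41.

Unit 2A: $347,100.00 | Unit 5A: $25,997.59 | Unit 4B: $242,002.41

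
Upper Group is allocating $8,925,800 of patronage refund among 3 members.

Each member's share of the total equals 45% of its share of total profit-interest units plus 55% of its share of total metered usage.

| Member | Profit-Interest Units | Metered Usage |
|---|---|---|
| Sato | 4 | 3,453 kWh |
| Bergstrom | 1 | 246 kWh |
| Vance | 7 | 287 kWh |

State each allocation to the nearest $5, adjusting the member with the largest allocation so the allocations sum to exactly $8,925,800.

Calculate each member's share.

Sato: $5,591,610 | Bergstrom: $637,695 | Vance: $2,696,495

Profit-interest units total 12; metered usage total 3,986.
Blended shares (45% profit-interest units + 55% metered usage): Sato 0.6265; Bergstrom 0.0714; Vance 0.3021.
Unrounded shares: Sato 5,591,612.87; Bergstrom 637,693.10; Vance 2,696,494.03.
Rounded to nearest $5: Sato $5,591,615; Bergstrom $637,695; Vance $2,696,495. Sum = $8,925,805.
Difference $8,925,800 − $8,925,805 = −$5 applied to largest allocation (Sato): Sato becomes $5,591,610.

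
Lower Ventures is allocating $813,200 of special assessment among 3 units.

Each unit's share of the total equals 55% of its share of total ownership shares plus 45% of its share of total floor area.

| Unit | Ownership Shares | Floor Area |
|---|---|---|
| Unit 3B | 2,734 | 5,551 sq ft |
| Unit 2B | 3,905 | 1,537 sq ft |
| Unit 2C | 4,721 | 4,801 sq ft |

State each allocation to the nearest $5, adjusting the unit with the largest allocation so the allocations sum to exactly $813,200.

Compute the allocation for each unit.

Unit 3B: $278,500; Unit 2B: $201,055; Unit 2C: $333,645

Ownership shares total 11,360; floor area total 11,889.
Blended shares (55% ownership shares + 45% floor area): Unit 3B 0.3425; Unit 2B 0.2472; Unit 2C 0.4103.
Unrounded shares: Unit 3B 278,499.81; Unit 2B 201,054.04; Unit 2C 333,646.15.
Rounded to nearest $5: Unit 3B $278,500; Unit 2B $201,055; Unit 2C $333,645. Sum = $813,200.
No rounding difference to absorb.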